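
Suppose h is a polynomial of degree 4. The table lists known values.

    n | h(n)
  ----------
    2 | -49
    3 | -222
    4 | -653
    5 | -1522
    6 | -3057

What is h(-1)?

Write h(n) = an^4 + bn³ + cn² + dn + e; the 5 given values yield a linear system in the 5 coefficients.
Solving, h(n) = -2n^4 - 2n³ - n² + 3.
Then h(-1) = 2.

2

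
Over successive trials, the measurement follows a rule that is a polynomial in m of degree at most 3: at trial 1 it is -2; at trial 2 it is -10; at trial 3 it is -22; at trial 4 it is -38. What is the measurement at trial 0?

Write the value at m as h(m).
First differences: -8, -12, -16. Second differences: -4, -4.
Level-2 differences are constant, so h has degree 2.
Fitting a degree-2 polynomial gives h(m) = -2m² - 2m + 2.
Then h(0) = 2.

2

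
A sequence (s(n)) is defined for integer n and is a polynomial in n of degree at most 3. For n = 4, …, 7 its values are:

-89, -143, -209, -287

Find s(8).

Write s(n) = an³ + bn² + cn + d; the 4 given values yield a linear system in the 4 coefficients.
Solving, the leading coefficient vanishes, and s(n) = -6n² + 7.
Then s(8) = -377.

-377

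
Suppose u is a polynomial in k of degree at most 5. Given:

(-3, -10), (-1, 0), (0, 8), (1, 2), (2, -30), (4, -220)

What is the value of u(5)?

Write u(k) = ak^5 + bk^4 + ck³ + dk² + ek + p; the 6 given values yield a linear system in the 6 coefficients.
Solving, the top 2 coefficients vanish, and u(k) = -2k³ - 7k² + 3k + 8.
Then u(5) = -402.

-402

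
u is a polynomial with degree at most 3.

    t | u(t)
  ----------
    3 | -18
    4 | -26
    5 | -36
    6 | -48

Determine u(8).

-78

First differences: -8, -10, -12. Second differences: -2, -2.
Level-2 differences are constant, so u has degree 2.
Fitting a degree-2 polynomial gives u(t) = -t² - t - 6.
Then u(8) = -78.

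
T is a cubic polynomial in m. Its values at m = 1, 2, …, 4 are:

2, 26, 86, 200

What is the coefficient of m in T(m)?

3

Write T(m) = am³ + bm² + cm + d; the 4 given values yield a linear system in the 4 coefficients.
Solving, T(m) = 3m³ + 3m - 4.
The coefficient of m is 3.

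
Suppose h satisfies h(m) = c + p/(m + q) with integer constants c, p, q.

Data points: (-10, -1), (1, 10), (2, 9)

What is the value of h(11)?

(h(m) − c)(m + q) = p for each data point; the three points give a linear system in c and q, then p follows.
Solving: c = 4, q = 4, p = 30, so h(m) = 4 + 30/(m + 4).
Then h(11) = 4 + 30/15 = 6.

6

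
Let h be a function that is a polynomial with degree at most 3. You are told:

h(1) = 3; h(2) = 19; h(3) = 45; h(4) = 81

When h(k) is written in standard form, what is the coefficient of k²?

Write h(k) = ak³ + bk² + ck + d; the 4 given values yield a linear system in the 4 coefficients.
Solving, the leading coefficient vanishes, and h(k) = 5k² + k - 3.
The coefficient of k² is 5.

5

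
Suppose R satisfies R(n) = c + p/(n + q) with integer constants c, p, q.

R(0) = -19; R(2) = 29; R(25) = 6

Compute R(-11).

(R(n) − c)(n + q) = p for each data point; the three points give a linear system in c and q, then p follows.
Solving: c = 5, q = -1, p = 24, so R(n) = 5 + 24/(n − 1).
Then R(-11) = 5 + 24/(-12) = 3.

3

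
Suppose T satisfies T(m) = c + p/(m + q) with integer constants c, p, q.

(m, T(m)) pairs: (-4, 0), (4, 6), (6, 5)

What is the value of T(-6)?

1

(T(m) − c)(m + q) = p for each data point; the three points give a linear system in c and q, then p follows.
Solving: c = 3, q = 0, p = 12, so T(m) = 3 + 12/(m + 0).
Then T(-6) = 3 + 12/(-6) = 1.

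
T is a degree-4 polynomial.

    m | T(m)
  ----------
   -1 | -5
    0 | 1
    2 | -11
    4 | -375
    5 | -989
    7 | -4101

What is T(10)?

Write T(m) = am^4 + bm³ + cm² + dm + e; the 6 given values yield a linear system in the 5 coefficients.
Solving, T(m) = -2m^4 + 2m³ + 2m + 1.
Then T(10) = -17979.

-17979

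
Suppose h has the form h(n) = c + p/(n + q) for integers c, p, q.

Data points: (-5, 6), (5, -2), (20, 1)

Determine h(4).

(h(n) − c)(n + q) = p for each data point; the three points give a linear system in c and q, then p follows.
Solving: c = 2, q = 0, p = -20, so h(n) = 2 − 20/(n + 0).
Then h(4) = 2 − 20/4 = -3.

-3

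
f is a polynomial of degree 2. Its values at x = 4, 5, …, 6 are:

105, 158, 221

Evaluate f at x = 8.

377

Write f(x) = ax² + bx + c; the 3 given values yield a linear system in the 3 coefficients.
Solving, f(x) = 5x² + 8x - 7.
Then f(8) = 377.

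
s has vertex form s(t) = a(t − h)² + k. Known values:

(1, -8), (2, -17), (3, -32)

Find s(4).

-53

First differences -9, -15; second difference -6 = 2a, so a = -3.
Expanding, the t-coefficient is −2ah = 6h; matching it to the data gives h = 0, and then k = -5.
So s(t) = -3(t + 0)² − 5.
s(4) = -3·4² − 5 = -53.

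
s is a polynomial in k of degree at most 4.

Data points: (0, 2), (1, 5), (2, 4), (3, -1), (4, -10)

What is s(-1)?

First differences: 3, -1, -5, -9. Second differences: -4, -4, -4.
Level-2 differences are constant, so s has degree 2.
Fitting a degree-2 polynomial gives s(k) = -2k² + 5k + 2.
Then s(-1) = -5.

-5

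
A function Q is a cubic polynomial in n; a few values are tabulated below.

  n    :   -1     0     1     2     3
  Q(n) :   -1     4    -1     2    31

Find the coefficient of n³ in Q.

Write Q(n) = an³ + bn² + cn + d; the 5 given values yield a linear system in the 4 coefficients.
Solving, Q(n) = 3n³ - 5n² - 3n + 4.
The coefficient of n³ is 3.

3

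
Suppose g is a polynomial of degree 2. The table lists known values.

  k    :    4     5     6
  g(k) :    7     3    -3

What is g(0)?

Write g(k) = ak² + bk + c; the 3 given values yield a linear system in the 3 coefficients.
Solving, g(k) = -k² + 5k + 3.
The constant term is g(0) = 3.

3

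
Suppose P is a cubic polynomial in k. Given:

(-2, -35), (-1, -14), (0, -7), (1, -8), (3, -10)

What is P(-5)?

Write P(k) = ak³ + bk² + ck + d; the 5 given values yield a linear system in the 4 coefficients.
Solving, P(k) = k³ - 4k² + 2k - 7.
Then P(-5) = -242.

-242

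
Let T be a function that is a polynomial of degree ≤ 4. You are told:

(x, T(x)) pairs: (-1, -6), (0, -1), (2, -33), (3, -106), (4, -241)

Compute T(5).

Write T(x) = ax^4 + bx³ + cx² + dx + e; the 5 given values yield a linear system in the 5 coefficients.
Solving, the leading coefficient vanishes, and T(x) = -3x³ - 4x² + 4x - 1.
Then T(5) = -456.

-456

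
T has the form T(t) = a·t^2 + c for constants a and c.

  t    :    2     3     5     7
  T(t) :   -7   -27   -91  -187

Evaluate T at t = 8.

-247

From T(2) = -7 and T(3) = -27: 4a + c = -7 and 9a + c = -27.
Subtracting: 5a = -20, so a = -4; then c = -7 − (-4)·4 = 9.
So T(t) = -4t² + 9, and T(8) = -247.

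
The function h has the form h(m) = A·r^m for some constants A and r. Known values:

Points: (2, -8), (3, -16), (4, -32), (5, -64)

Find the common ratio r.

Consecutive ratio: -16/(-8) = 2, and -32/(-16) = 2, so r = 2.
Then A·2^2 = -8 gives A = -2, and h(m) = -2·2^m.

2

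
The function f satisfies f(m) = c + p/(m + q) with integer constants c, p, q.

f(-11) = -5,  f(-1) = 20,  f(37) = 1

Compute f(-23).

-2

(f(m) − c)(m + q) = p for each data point; the three points give a linear system in c and q, then p follows.
Solving: c = 0, q = 3, p = 40, so f(m) = 40/(m + 3).
Then f(-23) = 0 + 40/(-20) = -2.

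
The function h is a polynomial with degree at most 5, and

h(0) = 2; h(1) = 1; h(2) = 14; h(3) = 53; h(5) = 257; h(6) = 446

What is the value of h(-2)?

-2

Write h(t) = at^5 + bt^4 + ct³ + dt² + et + p; the 6 given values yield a linear system in the 6 coefficients.
Solving, the top 2 coefficients vanish, and h(t) = 2t³ + t² - 4t + 2.
Then h(-2) = -2.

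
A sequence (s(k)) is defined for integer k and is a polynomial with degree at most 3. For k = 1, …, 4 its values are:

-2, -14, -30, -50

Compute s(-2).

First differences: -12, -16, -20. Second differences: -4, -4.
Level-2 differences are constant, so s has degree 2.
Fitting a degree-2 polynomial gives s(k) = -2k² - 6k + 6.
Then s(-2) = 10.

10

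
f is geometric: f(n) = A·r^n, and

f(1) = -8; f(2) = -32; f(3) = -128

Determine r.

Consecutive ratio: -32/(-8) = 4, and -128/(-32) = 4, so r = 4.
Then A·4^1 = -8 gives A = -2, and f(n) = -2·4^n.

4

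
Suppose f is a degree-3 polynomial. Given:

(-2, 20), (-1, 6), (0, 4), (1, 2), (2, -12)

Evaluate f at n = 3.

-50

Write f(n) = an³ + bn² + cn + d; the 5 given values yield a linear system in the 4 coefficients.
Solving, f(n) = -2n³ + 4.
Then f(3) = -50.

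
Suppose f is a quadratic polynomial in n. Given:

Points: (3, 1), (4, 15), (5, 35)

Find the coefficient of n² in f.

Write f(n) = an² + bn + c; the 3 given values yield a linear system in the 3 coefficients.
Solving, f(n) = 3n² - 7n - 5.
The coefficient of n² is 3.

3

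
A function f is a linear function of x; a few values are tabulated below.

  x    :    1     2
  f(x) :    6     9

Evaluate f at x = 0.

3

Write f(x) = ax + b; the 2 given values yield a linear system in the 2 coefficients.
Solving, f(x) = 3x + 3.
Then f(0) = 3.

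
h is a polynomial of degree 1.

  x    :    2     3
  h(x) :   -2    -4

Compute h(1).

Write h(x) = ax + b; the 2 given values yield a linear system in the 2 coefficients.
Solving, h(x) = -2x + 2.
Then h(1) = 0.

0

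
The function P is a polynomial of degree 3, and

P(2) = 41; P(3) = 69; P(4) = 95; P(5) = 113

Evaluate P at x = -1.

5

Write P(x) = ax³ + bx² + cx + d; the 4 given values yield a linear system in the 4 coefficients.
Solving, P(x) = -x³ + 8x² + 7x + 3.
Then P(-1) = 5.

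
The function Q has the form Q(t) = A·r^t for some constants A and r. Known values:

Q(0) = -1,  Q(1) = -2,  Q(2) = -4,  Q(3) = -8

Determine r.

2

Consecutive ratio: -2/(-1) = 2, and -4/(-2) = 2, so r = 2.
Then A·2^0 = -1 gives A = -1, and Q(t) = -1·2^t.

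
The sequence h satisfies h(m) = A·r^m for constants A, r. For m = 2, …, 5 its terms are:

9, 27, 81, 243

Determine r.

3

Consecutive ratio: 27/9 = 3, and 81/27 = 3, so r = 3.
Then A·3^2 = 9 gives A = 1, and h(m) = 1·3^m.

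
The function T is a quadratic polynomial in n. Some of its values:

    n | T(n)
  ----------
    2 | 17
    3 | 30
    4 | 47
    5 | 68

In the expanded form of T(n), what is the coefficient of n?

Write T(n) = an² + bn + c; the 4 given values yield a linear system in the 3 coefficients.
Solving, T(n) = 2n² + 3n + 3.
The coefficient of n is 3.

3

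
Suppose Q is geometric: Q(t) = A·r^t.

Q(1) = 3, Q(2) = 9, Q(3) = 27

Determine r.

3

Consecutive ratio: 9/3 = 3, and 27/9 = 3, so r = 3.
Then A·3^1 = 3 gives A = 1, and Q(t) = 1·3^t.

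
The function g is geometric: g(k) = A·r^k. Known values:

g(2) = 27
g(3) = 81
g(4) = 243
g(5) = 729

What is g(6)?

Consecutive ratio: 81/27 = 3, and 243/81 = 3, so r = 3.
Then A·3^2 = 27 gives A = 3, and g(k) = 3·3^k.
g(6) = 3·3^6 = 2187.

2187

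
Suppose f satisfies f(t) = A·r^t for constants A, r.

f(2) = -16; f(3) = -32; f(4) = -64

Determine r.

2

Consecutive ratio: -32/(-16) = 2, and -64/(-32) = 2, so r = 2.
Then A·2^2 = -16 gives A = -4, and f(t) = -4·2^t.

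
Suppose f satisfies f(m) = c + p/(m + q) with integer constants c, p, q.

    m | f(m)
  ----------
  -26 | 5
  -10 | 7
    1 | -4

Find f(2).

-2

(f(m) − c)(m + q) = p for each data point; the three points give a linear system in c and q, then p follows.
Solving: c = 4, q = 2, p = -24, so f(m) = 4 − 24/(m + 2).
Then f(2) = 4 − 24/4 = -2.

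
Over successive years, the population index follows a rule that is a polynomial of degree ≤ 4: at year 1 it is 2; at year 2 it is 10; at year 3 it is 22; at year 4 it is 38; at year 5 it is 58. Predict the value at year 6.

Write the value at n as T(n).
First differences: 8, 12, 16, 20. Second differences: 4, 4, 4.
Level-2 differences are constant, so T has degree 2.
Extending the table by one column gives the next first difference 24, so T(6) = 58 + 24 = 82.

82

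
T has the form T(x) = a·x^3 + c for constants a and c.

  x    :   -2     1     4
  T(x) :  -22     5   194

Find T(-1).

-1

From T(-2) = -22 and T(1) = 5: -8a + c = -22 and 1a + c = 5.
Subtracting: 9a = 27, so a = 3; then c = -22 − 3·(-8) = 2.
So T(x) = 3x³ + 2, and T(-1) = -1.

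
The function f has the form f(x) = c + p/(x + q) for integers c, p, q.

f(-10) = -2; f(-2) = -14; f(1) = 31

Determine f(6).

(f(x) − c)(x + q) = p for each data point; the three points give a linear system in c and q, then p follows.
Solving: c = 1, q = 0, p = 30, so f(x) = 1 + 30/(x + 0).
Then f(6) = 1 + 30/6 = 6.

6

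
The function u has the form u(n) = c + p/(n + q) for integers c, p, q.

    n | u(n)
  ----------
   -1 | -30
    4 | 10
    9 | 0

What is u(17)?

-3

(u(n) − c)(n + q) = p for each data point; the three points give a linear system in c and q, then p follows.
Solving: c = -6, q = -1, p = 48, so u(n) = -6 + 48/(n − 1).
Then u(17) = -6 + 48/16 = -3.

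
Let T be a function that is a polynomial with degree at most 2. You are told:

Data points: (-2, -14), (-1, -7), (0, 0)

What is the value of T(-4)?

Write T(m) = am² + bm + c; the 3 given values yield a linear system in the 3 coefficients.
Solving, the leading coefficient vanishes, and T(m) = 7m.
Then T(-4) = -28.

-28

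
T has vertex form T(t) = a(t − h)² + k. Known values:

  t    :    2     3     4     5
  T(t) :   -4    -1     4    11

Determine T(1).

First differences 3, 5, 7; second difference 2 = 2a, so a = 1.
Expanding, the t-coefficient is −2ah = -2h; matching it to the data gives h = 1, and then k = -5.
So T(t) = 1(t − 1)² − 5.
T(1) = 1·0² − 5 = -5.

-5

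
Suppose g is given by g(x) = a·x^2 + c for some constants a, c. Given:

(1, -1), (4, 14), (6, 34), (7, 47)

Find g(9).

79

From g(1) = -1 and g(4) = 14: 1a + c = -1 and 16a + c = 14.
Subtracting: 15a = 15, so a = 1; then c = -1 − 1·1 = -2.
So g(x) = 1x² − 2, and g(9) = 79.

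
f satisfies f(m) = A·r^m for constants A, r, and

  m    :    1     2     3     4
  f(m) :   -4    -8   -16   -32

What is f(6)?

-128

Consecutive ratio: -8/(-4) = 2, and -16/(-8) = 2, so r = 2.
Then A·2^1 = -4 gives A = -2, and f(m) = -2·2^m.
f(6) = -2·2^6 = -128.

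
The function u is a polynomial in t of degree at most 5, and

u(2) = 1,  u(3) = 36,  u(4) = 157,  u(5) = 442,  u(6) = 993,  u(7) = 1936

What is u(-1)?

-8

Write u(t) = at^5 + bt^4 + ct³ + dt² + et + p; the 6 given values yield a linear system in the 6 coefficients.
Solving, the leading coefficient vanishes, and u(t) = t^4 - t³ - 3t² + 4t - 3.
Then u(-1) = -8.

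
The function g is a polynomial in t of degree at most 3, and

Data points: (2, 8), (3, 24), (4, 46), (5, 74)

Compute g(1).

-2

First differences: 16, 22, 28. Second differences: 6, 6.
Level-2 differences are constant, so g has degree 2.
Fitting a degree-2 polynomial gives g(t) = 3t² + t - 6.
Then g(1) = -2.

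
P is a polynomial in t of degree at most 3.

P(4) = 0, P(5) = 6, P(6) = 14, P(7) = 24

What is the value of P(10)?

Write P(t) = at³ + bt² + ct + d; the 4 given values yield a linear system in the 4 coefficients.
Solving, the leading coefficient vanishes, and P(t) = t² - 3t - 4.
Then P(10) = 66.

66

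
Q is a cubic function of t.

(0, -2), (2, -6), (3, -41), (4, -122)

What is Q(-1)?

3

Write Q(t) = at³ + bt² + ct + d; the 4 given values yield a linear system in the 4 coefficients.
Solving, Q(t) = -3t³ + 4t² + 2t - 2.
Then Q(-1) = 3.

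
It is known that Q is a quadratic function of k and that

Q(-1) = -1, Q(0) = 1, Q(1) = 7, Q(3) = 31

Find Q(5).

71

Write Q(k) = ak² + bk + c; the 4 given values yield a linear system in the 3 coefficients.
Solving, Q(k) = 2k² + 4k + 1.
Then Q(5) = 71.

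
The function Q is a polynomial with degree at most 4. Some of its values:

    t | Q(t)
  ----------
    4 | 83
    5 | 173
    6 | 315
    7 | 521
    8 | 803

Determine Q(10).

First differences: 90, 142, 206, 282. Second differences: 52, 64, 76. Third differences: 12, 12.
Level-3 differences are constant, so Q has degree 3.
Fitting a degree-3 polynomial gives Q(t) = 2t³ - 4t² + 4t + 3.
Then Q(10) = 1643.

1643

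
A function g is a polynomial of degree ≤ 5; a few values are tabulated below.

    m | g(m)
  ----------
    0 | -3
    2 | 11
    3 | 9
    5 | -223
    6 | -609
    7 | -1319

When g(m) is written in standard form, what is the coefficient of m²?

1

Write g(m) = am^5 + bm^4 + cm³ + dm² + em + p; the 6 given values yield a linear system in the 6 coefficients.
Solving, the leading coefficient vanishes, and g(m) = -m^4 + 3m³ + m² + m - 3.
The coefficient of m² is 1.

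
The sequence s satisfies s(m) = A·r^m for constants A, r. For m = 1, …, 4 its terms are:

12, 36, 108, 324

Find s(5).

Consecutive ratio: 36/12 = 3, and 108/36 = 3, so r = 3.
Then A·3^1 = 12 gives A = 4, and s(m) = 4·3^m.
s(5) = 4·3^5 = 972.

972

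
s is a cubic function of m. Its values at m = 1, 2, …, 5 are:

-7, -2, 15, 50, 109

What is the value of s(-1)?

First differences: 5, 17, 35, 59. Second differences: 12, 18, 24. Third differences: 6, 6.
Level-3 differences are constant, so s has degree 3.
Fitting a degree-3 polynomial gives s(m) = m³ - 2m - 6.
Then s(-1) = -5.

-5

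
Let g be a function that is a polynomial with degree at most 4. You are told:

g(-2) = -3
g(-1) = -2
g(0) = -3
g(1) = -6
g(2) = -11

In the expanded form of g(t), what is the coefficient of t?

-2

Write g(t) = at^4 + bt³ + ct² + dt + e; the 5 given values yield a linear system in the 5 coefficients.
Solving, the top 2 coefficients vanish, and g(t) = -t² - 2t - 3.
The coefficient of t is -2.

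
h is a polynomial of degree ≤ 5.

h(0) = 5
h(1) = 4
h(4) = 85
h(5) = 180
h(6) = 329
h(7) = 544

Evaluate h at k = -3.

-76

Write h(k) = ak^5 + bk^4 + ck³ + dk² + ek + p; the 6 given values yield a linear system in the 6 coefficients.
Solving, the top 2 coefficients vanish, and h(k) = 2k³ - 3k² + 5.
Then h(-3) = -76.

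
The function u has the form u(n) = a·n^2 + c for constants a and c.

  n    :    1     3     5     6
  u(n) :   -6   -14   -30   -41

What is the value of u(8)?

From u(1) = -6 and u(3) = -14: 1a + c = -6 and 9a + c = -14.
Subtracting: 8a = -8, so a = -1; then c = -6 − (-1)·1 = -5.
So u(n) = -1n² − 5, and u(8) = -69.

-69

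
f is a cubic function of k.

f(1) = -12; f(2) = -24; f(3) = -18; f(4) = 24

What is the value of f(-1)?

Write f(k) = ak³ + bk² + ck + d; the 4 given values yield a linear system in the 4 coefficients.
Solving, f(k) = 3k³ - 9k² - 6k.
Then f(-1) = -6.

-6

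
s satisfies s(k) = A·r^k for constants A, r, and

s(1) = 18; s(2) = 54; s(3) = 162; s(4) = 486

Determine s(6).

Consecutive ratio: 54/18 = 3, and 162/54 = 3, so r = 3.
Then A·3^1 = 18 gives A = 6, and s(k) = 6·3^k.
s(6) = 6·3^6 = 4374.

4374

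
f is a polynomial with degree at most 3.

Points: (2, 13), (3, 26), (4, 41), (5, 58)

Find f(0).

First differences: 13, 15, 17. Second differences: 2, 2.
Level-2 differences are constant, so f has degree 2.
Fitting a degree-2 polynomial gives f(m) = m² + 8m - 7.
Then f(0) = -7.

-7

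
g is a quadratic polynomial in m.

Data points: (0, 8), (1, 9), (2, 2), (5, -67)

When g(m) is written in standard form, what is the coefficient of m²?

Write g(m) = am² + bm + c; the 4 given values yield a linear system in the 3 coefficients.
Solving, g(m) = -4m² + 5m + 8.
The coefficient of m² is -4.

-4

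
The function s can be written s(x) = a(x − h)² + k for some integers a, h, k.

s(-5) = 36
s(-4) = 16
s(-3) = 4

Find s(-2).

First differences -20, -12; second difference 8 = 2a, so a = 4.
Expanding, the x-coefficient is −2ah = -8h; matching it to the data gives h = -2, and then k = 0.
So s(x) = 4(x + 2)² + 0.
s(-2) = 4·0² + 0 = 0.

0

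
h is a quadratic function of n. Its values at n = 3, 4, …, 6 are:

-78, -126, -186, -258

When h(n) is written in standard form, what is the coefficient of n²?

First differences: -48, -60, -72. Second differences: -12, -12.
Level-2 differences are constant, so h has degree 2.
Fitting a degree-2 polynomial gives h(n) = -6n² - 6n - 6.
The coefficient of n² is -6.

-6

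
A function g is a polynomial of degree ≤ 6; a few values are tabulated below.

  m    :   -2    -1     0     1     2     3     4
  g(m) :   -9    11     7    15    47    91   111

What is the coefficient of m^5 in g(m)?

Write g(m) = am^6 + bm^5 + cm^4 + dm³ + em² + pm + q; the 7 given values yield a linear system in the 7 coefficients.
Solving, the top 2 coefficients vanish, and g(m) = -m^4 + 4m³ + 7m² - 2m + 7.
The coefficient of m^5 is 0.

0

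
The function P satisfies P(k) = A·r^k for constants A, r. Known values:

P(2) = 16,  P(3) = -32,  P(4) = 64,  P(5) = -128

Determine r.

Consecutive ratio: -32/16 = -2, and 64/(-32) = -2, so r = -2.
Then A·(-2)^2 = 16 gives A = 4, and P(k) = 4·(-2)^k.

-2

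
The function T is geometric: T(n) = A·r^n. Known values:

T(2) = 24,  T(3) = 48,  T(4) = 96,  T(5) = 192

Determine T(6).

384

Consecutive ratio: 48/24 = 2, and 96/48 = 2, so r = 2.
Then A·2^2 = 24 gives A = 6, and T(n) = 6·2^n.
T(6) = 6·2^6 = 384.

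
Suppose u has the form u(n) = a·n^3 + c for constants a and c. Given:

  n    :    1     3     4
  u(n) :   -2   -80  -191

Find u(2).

From u(1) = -2 and u(3) = -80: 1a + c = -2 and 27a + c = -80.
Subtracting: 26a = -78, so a = -3; then c = -2 − (-3)·1 = 1.
So u(n) = -3n³ + 1, and u(2) = -23.

-23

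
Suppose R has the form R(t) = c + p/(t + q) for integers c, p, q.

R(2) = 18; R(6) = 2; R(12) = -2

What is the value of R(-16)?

(R(t) − c)(t + q) = p for each data point; the three points give a linear system in c and q, then p follows.
Solving: c = -6, q = 0, p = 48, so R(t) = -6 + 48/(t + 0).
Then R(-16) = -6 + 48/(-16) = -9.

-9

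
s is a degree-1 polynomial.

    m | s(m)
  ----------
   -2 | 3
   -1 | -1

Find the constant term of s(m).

-5

Write s(m) = am + b; the 2 given values yield a linear system in the 2 coefficients.
Solving, s(m) = -4m - 5.
The constant term is s(0) = -5.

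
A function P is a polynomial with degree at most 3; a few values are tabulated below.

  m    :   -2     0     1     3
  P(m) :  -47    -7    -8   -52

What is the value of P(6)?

-223

Write P(m) = am³ + bm² + cm + d; the 4 given values yield a linear system in the 4 coefficients.
Solving, the leading coefficient vanishes, and P(m) = -7m² + 6m - 7.
Then P(6) = -223.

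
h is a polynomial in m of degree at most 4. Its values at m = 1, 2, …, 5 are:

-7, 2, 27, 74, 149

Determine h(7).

First differences: 9, 25, 47, 75. Second differences: 16, 22, 28. Third differences: 6, 6.
Level-3 differences are constant, so h has degree 3.
Fitting a degree-3 polynomial gives h(m) = m³ + 2m² - 4m - 6.
Then h(7) = 407.

407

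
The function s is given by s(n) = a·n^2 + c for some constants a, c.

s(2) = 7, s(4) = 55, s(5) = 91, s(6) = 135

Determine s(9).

From s(2) = 7 and s(4) = 55: 4a + c = 7 and 16a + c = 55.
Subtracting: 12a = 48, so a = 4; then c = 7 − 4·4 = -9.
So s(n) = 4n² − 9, and s(9) = 315.

315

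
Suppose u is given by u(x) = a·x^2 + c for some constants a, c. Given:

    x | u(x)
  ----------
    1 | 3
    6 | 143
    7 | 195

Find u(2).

15

From u(1) = 3 and u(6) = 143: 1a + c = 3 and 36a + c = 143.
Subtracting: 35a = 140, so a = 4; then c = 3 − 4·1 = -1.
So u(x) = 4x² − 1, and u(2) = 15.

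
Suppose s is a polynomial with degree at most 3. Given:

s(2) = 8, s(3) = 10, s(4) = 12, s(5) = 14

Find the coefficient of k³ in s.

0

First differences: 2, 2, 2.
Level-1 differences are constant, so s has degree 1.
Fitting a degree-1 polynomial gives s(k) = 2k + 4.
The coefficient of k³ is 0.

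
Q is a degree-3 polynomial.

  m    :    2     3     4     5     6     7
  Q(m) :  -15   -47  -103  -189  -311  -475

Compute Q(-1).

-3

First differences: -32, -56, -86, -122, -164. Second differences: -24, -30, -36, -42. Third differences: -6, -6, -6.
Level-3 differences are constant, so Q has degree 3.
Fitting a degree-3 polynomial gives Q(m) = -m³ - 3m² + 2m + 1.
Then Q(-1) = -3.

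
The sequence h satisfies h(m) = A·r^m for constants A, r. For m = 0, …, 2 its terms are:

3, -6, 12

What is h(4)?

Consecutive ratio: -6/3 = -2, and 12/(-6) = -2, so r = -2.
Then A·(-2)^0 = 3 gives A = 3, and h(m) = 3·(-2)^m.
h(4) = 3·(-2)^4 = 48.

48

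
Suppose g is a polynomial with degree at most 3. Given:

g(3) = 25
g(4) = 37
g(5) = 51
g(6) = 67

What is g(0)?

1

Write g(n) = an³ + bn² + cn + d; the 4 given values yield a linear system in the 4 coefficients.
Solving, the leading coefficient vanishes, and g(n) = n² + 5n + 1.
Then g(0) = 1.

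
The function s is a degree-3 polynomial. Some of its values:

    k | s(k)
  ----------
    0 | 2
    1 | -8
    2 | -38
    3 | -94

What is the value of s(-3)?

-28

Write s(k) = ak³ + bk² + ck + d; the 4 given values yield a linear system in the 4 coefficients.
Solving, s(k) = -k³ - 7k² - 2k + 2.
Then s(-3) = -28.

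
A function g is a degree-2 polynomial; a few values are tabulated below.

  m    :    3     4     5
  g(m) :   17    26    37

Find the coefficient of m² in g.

1

Write g(m) = am² + bm + c; the 3 given values yield a linear system in the 3 coefficients.
Solving, g(m) = m² + 2m + 2.
The coefficient of m² is 1.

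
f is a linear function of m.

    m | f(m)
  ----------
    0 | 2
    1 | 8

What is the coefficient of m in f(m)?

6

Write f(m) = am + b; the 2 given values yield a linear system in the 2 coefficients.
Solving, f(m) = 6m + 2.
The coefficient of m is 6.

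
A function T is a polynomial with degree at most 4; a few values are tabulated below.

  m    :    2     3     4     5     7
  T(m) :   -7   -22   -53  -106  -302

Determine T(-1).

2

Write T(m) = am^4 + bm³ + cm² + dm + e; the 5 given values yield a linear system in the 5 coefficients.
Solving, the leading coefficient vanishes, and T(m) = -m³ + m² - m - 1.
Then T(-1) = 2.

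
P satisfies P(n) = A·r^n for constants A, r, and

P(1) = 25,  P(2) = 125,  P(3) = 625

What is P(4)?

Consecutive ratio: 125/25 = 5, and 625/125 = 5, so r = 5.
Then A·5^1 = 25 gives A = 5, and P(n) = 5·5^n.
P(4) = 5·5^4 = 3125.

3125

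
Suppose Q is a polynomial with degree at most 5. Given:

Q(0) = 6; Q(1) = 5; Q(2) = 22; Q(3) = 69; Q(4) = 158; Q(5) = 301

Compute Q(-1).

Write Q(k) = ak^5 + bk^4 + ck³ + dk² + ek + p; the 6 given values yield a linear system in the 6 coefficients.
Solving, the top 2 coefficients vanish, and Q(k) = 2k³ + 3k² - 6k + 6.
Then Q(-1) = 13.

13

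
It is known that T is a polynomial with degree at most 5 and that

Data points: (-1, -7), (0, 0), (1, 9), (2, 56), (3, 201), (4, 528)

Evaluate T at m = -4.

Write T(m) = am^5 + bm^4 + cm³ + dm² + em + p; the 6 given values yield a linear system in the 6 coefficients.
Solving, the leading coefficient vanishes, and T(m) = m^4 + 4m³ + 4m.
Then T(-4) = -16.

-16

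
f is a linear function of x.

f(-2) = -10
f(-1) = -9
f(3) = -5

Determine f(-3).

Write f(x) = ax + b; the 3 given values yield a linear system in the 2 coefficients.
Solving, f(x) = x - 8.
Then f(-3) = -11.

-11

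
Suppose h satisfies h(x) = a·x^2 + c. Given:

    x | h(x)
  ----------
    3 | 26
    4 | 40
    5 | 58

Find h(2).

16

From h(3) = 26 and h(4) = 40: 9a + c = 26 and 16a + c = 40.
Subtracting: 7a = 14, so a = 2; then c = 26 − 2·9 = 8.
So h(x) = 2x² + 8, and h(2) = 16.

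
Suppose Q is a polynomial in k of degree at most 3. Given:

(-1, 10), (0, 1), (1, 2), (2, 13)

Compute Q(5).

106

First differences: -9, 1, 11. Second differences: 10, 10.
Level-2 differences are constant, so Q has degree 2.
Fitting a degree-2 polynomial gives Q(k) = 5k² - 4k + 1.
Then Q(5) = 106.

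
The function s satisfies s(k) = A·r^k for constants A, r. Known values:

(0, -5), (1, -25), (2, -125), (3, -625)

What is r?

Consecutive ratio: -25/(-5) = 5, and -125/(-25) = 5, so r = 5.
Then A·5^0 = -5 gives A = -5, and s(k) = -5·5^k.

5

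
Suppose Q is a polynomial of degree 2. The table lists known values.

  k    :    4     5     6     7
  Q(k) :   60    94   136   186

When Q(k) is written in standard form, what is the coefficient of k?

-2

First differences: 34, 42, 50. Second differences: 8, 8.
Level-2 differences are constant, so Q has degree 2.
Fitting a degree-2 polynomial gives Q(k) = 4k² - 2k + 4.
The coefficient of k is -2.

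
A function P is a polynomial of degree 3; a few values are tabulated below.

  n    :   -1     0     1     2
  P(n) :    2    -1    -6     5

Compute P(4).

147

Write P(n) = an³ + bn² + cn + d; the 4 given values yield a linear system in the 4 coefficients.
Solving, P(n) = 3n³ - n² - 7n - 1.
Then P(4) = 147.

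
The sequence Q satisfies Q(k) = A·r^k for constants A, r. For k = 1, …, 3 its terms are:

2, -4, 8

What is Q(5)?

Consecutive ratio: -4/2 = -2, and 8/(-4) = -2, so r = -2.
Then A·(-2)^1 = 2 gives A = -1, and Q(k) = -1·(-2)^k.
Q(5) = -1·(-2)^5 = 32.

32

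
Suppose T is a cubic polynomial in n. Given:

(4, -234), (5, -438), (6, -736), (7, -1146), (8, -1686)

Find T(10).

-3228

First differences: -204, -298, -410, -540. Second differences: -94, -112, -130. Third differences: -18, -18.
Level-3 differences are constant, so T has degree 3.
Fitting a degree-3 polynomial gives T(n) = -3n³ - 2n² - 3n + 2.
Then T(10) = -3228.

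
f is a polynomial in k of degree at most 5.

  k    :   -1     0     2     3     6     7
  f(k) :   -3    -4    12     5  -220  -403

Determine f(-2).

20

Write f(k) = ak^5 + bk^4 + ck³ + dk² + ek + p; the 6 given values yield a linear system in the 6 coefficients.
Solving, the top 2 coefficients vanish, and f(k) = -2k³ + 5k² + 6k - 4.
Then f(-2) = 20.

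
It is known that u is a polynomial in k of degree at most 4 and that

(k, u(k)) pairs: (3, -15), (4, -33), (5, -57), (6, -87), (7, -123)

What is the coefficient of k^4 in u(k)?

First differences: -18, -24, -30, -36. Second differences: -6, -6, -6.
Level-2 differences are constant, so u has degree 2.
Fitting a degree-2 polynomial gives u(k) = -3k² + 3k + 3.
The coefficient of k^4 is 0.

0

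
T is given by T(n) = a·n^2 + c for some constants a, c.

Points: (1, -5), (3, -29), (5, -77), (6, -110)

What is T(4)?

From T(1) = -5 and T(3) = -29: 1a + c = -5 and 9a + c = -29.
Subtracting: 8a = -24, so a = -3; then c = -5 − (-3)·1 = -2.
So T(n) = -3n² − 2, and T(4) = -50.

-50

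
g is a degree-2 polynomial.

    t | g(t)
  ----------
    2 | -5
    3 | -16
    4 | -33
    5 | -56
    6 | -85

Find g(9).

First differences: -11, -17, -23, -29. Second differences: -6, -6, -6.
Level-2 differences are constant, so g has degree 2.
Fitting a degree-2 polynomial gives g(t) = -3t² + 4t - 1.
Then g(9) = -208.

-208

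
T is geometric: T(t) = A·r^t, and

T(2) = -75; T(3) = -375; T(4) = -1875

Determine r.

Consecutive ratio: -375/(-75) = 5, and -1875/(-375) = 5, so r = 5.
Then A·5^2 = -75 gives A = -3, and T(t) = -3·5^t.

5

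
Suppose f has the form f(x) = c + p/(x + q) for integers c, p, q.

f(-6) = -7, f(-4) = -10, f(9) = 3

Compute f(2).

(f(x) − c)(x + q) = p for each data point; the three points give a linear system in c and q, then p follows.
Solving: c = -1, q = 0, p = 36, so f(x) = -1 + 36/(x + 0).
Then f(2) = -1 + 36/2 = 17.

17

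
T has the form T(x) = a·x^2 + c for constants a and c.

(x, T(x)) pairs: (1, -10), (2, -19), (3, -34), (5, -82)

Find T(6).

From T(1) = -10 and T(2) = -19: 1a + c = -10 and 4a + c = -19.
Subtracting: 3a = -9, so a = -3; then c = -10 − (-3)·1 = -7.
So T(x) = -3x² − 7, and T(6) = -115.

-115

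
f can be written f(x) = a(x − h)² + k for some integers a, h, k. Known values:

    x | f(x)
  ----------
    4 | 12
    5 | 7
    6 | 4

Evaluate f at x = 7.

First differences -5, -3; second difference 2 = 2a, so a = 1.
Expanding, the x-coefficient is −2ah = -2h; matching it to the data gives h = 7, and then k = 3.
So f(x) = 1(x − 7)² + 3.
f(7) = 1·0² + 3 = 3.

3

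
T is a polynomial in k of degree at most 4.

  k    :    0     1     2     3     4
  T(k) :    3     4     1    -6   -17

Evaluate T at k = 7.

First differences: 1, -3, -7, -11. Second differences: -4, -4, -4.
Level-2 differences are constant, so T has degree 2.
Fitting a degree-2 polynomial gives T(k) = -2k² + 3k + 3.
Then T(7) = -74.

-74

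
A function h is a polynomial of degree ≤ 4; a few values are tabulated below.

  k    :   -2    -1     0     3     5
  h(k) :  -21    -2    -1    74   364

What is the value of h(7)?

Write h(k) = ak^4 + bk³ + ck² + dk + e; the 5 given values yield a linear system in the 5 coefficients.
Solving, the leading coefficient vanishes, and h(k) = 3k³ - 2k - 1.
Then h(7) = 1014.

1014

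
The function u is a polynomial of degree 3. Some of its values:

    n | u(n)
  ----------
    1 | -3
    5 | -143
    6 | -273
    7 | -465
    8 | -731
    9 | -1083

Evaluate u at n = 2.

-5

Write u(n) = an³ + bn² + cn + d; the 6 given values yield a linear system in the 4 coefficients.
Solving, u(n) = -2n³ + 5n² - 3n - 3.
Then u(2) = -5.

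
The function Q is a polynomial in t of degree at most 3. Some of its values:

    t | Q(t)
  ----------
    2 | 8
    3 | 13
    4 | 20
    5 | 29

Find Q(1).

5

Write Q(t) = at³ + bt² + ct + d; the 4 given values yield a linear system in the 4 coefficients.
Solving, the leading coefficient vanishes, and Q(t) = t² + 4.
Then Q(1) = 5.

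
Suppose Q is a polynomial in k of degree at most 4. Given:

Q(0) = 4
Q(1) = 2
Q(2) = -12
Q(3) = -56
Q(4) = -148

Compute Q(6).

-548

First differences: -2, -14, -44, -92. Second differences: -12, -30, -48. Third differences: -18, -18.
Level-3 differences are constant, so Q has degree 3.
Fitting a degree-3 polynomial gives Q(k) = -3k³ + 3k² - 2k + 4.
Then Q(6) = -548.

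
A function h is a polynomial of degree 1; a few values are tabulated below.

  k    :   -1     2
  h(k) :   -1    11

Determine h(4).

Write h(k) = ak + b; the 2 given values yield a linear system in the 2 coefficients.
Solving, h(k) = 4k + 3.
Then h(4) = 19.

19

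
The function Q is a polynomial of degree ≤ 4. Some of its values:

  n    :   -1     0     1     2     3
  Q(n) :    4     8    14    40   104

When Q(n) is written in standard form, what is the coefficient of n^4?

First differences: 4, 6, 26, 64. Second differences: 2, 20, 38. Third differences: 18, 18.
Level-3 differences are constant, so Q has degree 3.
Fitting a degree-3 polynomial gives Q(n) = 3n³ + n² + 2n + 8.
The coefficient of n^4 is 0.

0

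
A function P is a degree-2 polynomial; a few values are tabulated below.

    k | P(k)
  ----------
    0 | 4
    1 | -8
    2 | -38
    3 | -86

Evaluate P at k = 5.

First differences: -12, -30, -48. Second differences: -18, -18.
Level-2 differences are constant, so P has degree 2.
Fitting a degree-2 polynomial gives P(k) = -9k² - 3k + 4.
Then P(5) = -236.

-236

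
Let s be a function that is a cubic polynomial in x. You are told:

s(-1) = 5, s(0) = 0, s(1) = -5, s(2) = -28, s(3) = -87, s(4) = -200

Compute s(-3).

87

First differences: -5, -5, -23, -59, -113. Second differences: 0, -18, -36, -54. Third differences: -18, -18, -18.
Level-3 differences are constant, so s has degree 3.
Fitting a degree-3 polynomial gives s(x) = -3x³ - 2x.
Then s(-3) = 87.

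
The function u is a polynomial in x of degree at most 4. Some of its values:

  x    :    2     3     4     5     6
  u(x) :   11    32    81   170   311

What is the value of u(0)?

First differences: 21, 49, 89, 141. Second differences: 28, 40, 52. Third differences: 12, 12.
Level-3 differences are constant, so u has degree 3.
Fitting a degree-3 polynomial gives u(x) = 2x³ - 4x² + 3x + 5.
Then u(0) = 5.

5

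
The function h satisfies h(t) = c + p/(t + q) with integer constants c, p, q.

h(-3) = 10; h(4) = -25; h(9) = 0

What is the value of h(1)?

20

(h(t) − c)(t + q) = p for each data point; the three points give a linear system in c and q, then p follows.
Solving: c = 5, q = -3, p = -30, so h(t) = 5 − 30/(t − 3).
Then h(1) = 5 − 30/(-2) = 20.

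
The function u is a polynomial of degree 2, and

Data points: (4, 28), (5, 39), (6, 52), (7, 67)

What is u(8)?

First differences: 11, 13, 15. Second differences: 2, 2.
Level-2 differences are constant, so u has degree 2.
Extending the table by one column gives the next first difference 17, so u(8) = 67 + 17 = 84.

84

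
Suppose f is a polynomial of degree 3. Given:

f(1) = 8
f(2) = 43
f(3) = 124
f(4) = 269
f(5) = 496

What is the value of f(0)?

1

First differences: 35, 81, 145, 227. Second differences: 46, 64, 82. Third differences: 18, 18.
Level-3 differences are constant, so f has degree 3.
Fitting a degree-3 polynomial gives f(k) = 3k³ + 5k² - k + 1.
Then f(0) = 1.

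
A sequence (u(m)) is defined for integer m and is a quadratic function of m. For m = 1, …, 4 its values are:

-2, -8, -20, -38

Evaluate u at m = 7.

-128

First differences: -6, -12, -18. Second differences: -6, -6.
Level-2 differences are constant, so u has degree 2.
Fitting a degree-2 polynomial gives u(m) = -3m² + 3m - 2.
Then u(7) = -128.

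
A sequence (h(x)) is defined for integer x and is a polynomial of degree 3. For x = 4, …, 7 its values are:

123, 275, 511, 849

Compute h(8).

1307

Write h(x) = ax³ + bx² + cx + d; the 4 given values yield a linear system in the 4 coefficients.
Solving, h(x) = 3x³ - 3x² - 4x - 5.
Then h(8) = 1307.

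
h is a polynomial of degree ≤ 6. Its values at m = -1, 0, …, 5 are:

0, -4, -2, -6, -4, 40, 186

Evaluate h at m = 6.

518

First differences: -4, 2, -4, 2, 44, 146. Second differences: 6, -6, 6, 42, 102. Third differences: -12, 12, 36, 60. Fourth differences: 24, 24, 24.
Level-4 differences are constant, so h has degree 4.
Extending the table by one column gives the next first difference 332, so h(6) = 186 + 332 = 518.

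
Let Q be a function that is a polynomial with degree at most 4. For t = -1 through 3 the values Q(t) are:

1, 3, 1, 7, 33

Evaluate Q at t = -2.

-17

First differences: 2, -2, 6, 26. Second differences: -4, 8, 20. Third differences: 12, 12.
Level-3 differences are constant, so Q has degree 3.
Fitting a degree-3 polynomial gives Q(t) = 2t³ - 2t² - 2t + 3.
Then Q(-2) = -17.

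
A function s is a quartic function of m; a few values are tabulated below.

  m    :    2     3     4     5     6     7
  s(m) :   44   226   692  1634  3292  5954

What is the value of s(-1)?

Write s(m) = am^4 + bm³ + cm² + dm + e; the 6 given values yield a linear system in the 5 coefficients.
Solving, s(m) = 2m^4 + 4m³ - 4m² - 4m + 4.
Then s(-1) = 2.

2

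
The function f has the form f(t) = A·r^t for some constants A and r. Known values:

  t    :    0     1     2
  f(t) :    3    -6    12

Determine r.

Consecutive ratio: -6/3 = -2, and 12/(-6) = -2, so r = -2.
Then A·(-2)^0 = 3 gives A = 3, and f(t) = 3·(-2)^t.

-2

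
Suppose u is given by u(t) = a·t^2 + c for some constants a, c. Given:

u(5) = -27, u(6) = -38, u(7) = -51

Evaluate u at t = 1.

From u(5) = -27 and u(6) = -38: 25a + c = -27 and 36a + c = -38.
Subtracting: 11a = -11, so a = -1; then c = -27 − (-1)·25 = -2.
So u(t) = -1t² − 2, and u(1) = -3.

-3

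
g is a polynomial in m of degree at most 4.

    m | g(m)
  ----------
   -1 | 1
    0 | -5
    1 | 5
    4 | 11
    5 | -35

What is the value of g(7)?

-271

Write g(m) = am^4 + bm³ + cm² + dm + e; the 5 given values yield a linear system in the 5 coefficients.
Solving, the leading coefficient vanishes, and g(m) = -2m³ + 8m² + 4m - 5.
Then g(7) = -271.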